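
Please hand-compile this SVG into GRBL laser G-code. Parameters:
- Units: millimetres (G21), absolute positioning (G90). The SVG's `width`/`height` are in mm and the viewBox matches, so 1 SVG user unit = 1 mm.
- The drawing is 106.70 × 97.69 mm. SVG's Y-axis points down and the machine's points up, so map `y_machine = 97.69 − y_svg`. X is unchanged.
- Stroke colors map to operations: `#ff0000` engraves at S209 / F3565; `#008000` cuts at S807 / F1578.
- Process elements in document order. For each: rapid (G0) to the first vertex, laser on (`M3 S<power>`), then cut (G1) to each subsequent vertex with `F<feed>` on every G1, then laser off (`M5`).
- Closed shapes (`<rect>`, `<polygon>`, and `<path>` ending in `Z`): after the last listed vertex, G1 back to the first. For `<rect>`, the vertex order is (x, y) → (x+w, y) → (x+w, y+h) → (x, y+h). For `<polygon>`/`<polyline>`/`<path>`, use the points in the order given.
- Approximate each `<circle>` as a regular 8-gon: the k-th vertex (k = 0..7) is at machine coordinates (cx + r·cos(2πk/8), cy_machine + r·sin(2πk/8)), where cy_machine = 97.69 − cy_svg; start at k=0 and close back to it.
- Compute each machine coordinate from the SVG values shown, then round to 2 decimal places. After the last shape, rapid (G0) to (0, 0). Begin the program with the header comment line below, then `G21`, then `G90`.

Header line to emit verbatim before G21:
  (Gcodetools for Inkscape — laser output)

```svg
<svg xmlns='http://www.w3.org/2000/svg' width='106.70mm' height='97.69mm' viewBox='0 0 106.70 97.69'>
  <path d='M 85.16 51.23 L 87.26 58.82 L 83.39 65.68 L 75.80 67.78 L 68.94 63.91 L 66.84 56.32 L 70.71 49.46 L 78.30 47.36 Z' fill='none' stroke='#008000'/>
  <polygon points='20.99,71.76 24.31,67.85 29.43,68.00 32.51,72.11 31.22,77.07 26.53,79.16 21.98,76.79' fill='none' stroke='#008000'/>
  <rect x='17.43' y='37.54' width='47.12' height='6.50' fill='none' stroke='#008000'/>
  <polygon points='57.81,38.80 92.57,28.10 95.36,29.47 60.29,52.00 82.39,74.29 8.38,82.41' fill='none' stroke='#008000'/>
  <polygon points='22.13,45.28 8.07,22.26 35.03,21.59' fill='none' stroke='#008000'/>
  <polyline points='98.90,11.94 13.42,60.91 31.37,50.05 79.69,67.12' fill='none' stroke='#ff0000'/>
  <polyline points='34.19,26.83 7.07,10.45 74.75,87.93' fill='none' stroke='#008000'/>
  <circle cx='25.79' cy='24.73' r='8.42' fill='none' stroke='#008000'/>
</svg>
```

viewBox `0 0 106.70 97.69` with mm width/height → 1 unit = 1 mm. Flip: y_m = 97.69 − y_svg.

**Shape 1** — `<path>` regular polygon, stroke `#008000` → cut (S807, F1578). Machine vertices: (85.16,46.46) → (87.26,38.87) → (83.39,32.01) → (75.80,29.91) → (68.94,33.78) → (66.84,41.37) → (70.71,48.23) → (78.30,50.33) → (85.16,46.46). Closed: final G1 returns to the first vertex.

**Shape 2** — `<polygon>` regular polygon, stroke `#008000` → cut (S807, F1578). Machine vertices: (20.99,25.93) → (24.31,29.84) → (29.43,29.69) → (32.51,25.58) → (31.22,20.62) → (26.53,18.53) → (21.98,20.90) → (20.99,25.93). Closed: final G1 returns to the first vertex.

**Shape 3** — `<rect>` rectangle, stroke `#008000` → cut (S807, F1578). Machine vertices: (17.43,60.15) → (64.55,60.15) → (64.55,53.65) → (17.43,53.65) → (17.43,60.15). Closed: final G1 returns to the first vertex.

**Shape 4** — `<polygon>` closed polygon, stroke `#008000` → cut (S807, F1578). Machine vertices: (57.81,58.89) → (92.57,69.59) → (95.36,68.22) → (60.29,45.69) → (82.39,23.40) → (8.38,15.28) → (57.81,58.89). Closed: final G1 returns to the first vertex.

**Shape 5** — `<polygon>` regular polygon, stroke `#008000` → cut (S807, F1578). Machine vertices: (22.13,52.41) → (8.07,75.43) → (35.03,76.10) → (22.13,52.41). Closed: final G1 returns to the first vertex.

**Shape 6** — `<polyline>` open polyline, stroke `#ff0000` → engrave (S209, F3565). Machine vertices: (98.90,85.75) → (13.42,36.78) → (31.37,47.64) → (79.69,30.57). Open path.

**Shape 7** — `<polyline>` open polyline, stroke `#008000` → cut (S807, F1578). Machine vertices: (34.19,70.86) → (7.07,87.24) → (74.75,9.76). Open path.

**Shape 8** — `<circle>` circle, stroke `#008000` → cut (S807, F1578). Machine vertices: (34.21,72.96) → (31.74,78.91) → (25.79,81.38) → (19.84,78.91) → (17.37,72.96) → (19.84,67.01) → (25.79,64.54) → (31.74,67.01) → (34.21,72.96). Closed: final G1 returns to the first vertex.

(Gcodetools for Inkscape — laser output)
G21
G90
G0 X85.16 Y46.46
M3 S807
G1 X87.26 Y38.87 F1578
G1 X83.39 Y32.01 F1578
G1 X75.80 Y29.91 F1578
G1 X68.94 Y33.78 F1578
G1 X66.84 Y41.37 F1578
G1 X70.71 Y48.23 F1578
G1 X78.30 Y50.33 F1578
G1 X85.16 Y46.46 F1578
M5
G0 X20.99 Y25.93
M3 S807
G1 X24.31 Y29.84 F1578
G1 X29.43 Y29.69 F1578
G1 X32.51 Y25.58 F1578
G1 X31.22 Y20.62 F1578
G1 X26.53 Y18.53 F1578
G1 X21.98 Y20.90 F1578
G1 X20.99 Y25.93 F1578
M5
G0 X17.43 Y60.15
M3 S807
G1 X64.55 Y60.15 F1578
G1 X64.55 Y53.65 F1578
G1 X17.43 Y53.65 F1578
G1 X17.43 Y60.15 F1578
M5
G0 X57.81 Y58.89
M3 S807
G1 X92.57 Y69.59 F1578
G1 X95.36 Y68.22 F1578
G1 X60.29 Y45.69 F1578
G1 X82.39 Y23.40 F1578
G1 X8.38 Y15.28 F1578
G1 X57.81 Y58.89 F1578
M5
G0 X22.13 Y52.41
M3 S807
G1 X8.07 Y75.43 F1578
G1 X35.03 Y76.10 F1578
G1 X22.13 Y52.41 F1578
M5
G0 X98.90 Y85.75
M3 S209
G1 X13.42 Y36.78 F3565
G1 X31.37 Y47.64 F3565
G1 X79.69 Y30.57 F3565
M5
G0 X34.19 Y70.86
M3 S807
G1 X7.07 Y87.24 F1578
G1 X74.75 Y9.76 F1578
M5
G0 X34.21 Y72.96
M3 S807
G1 X31.74 Y78.91 F1578
G1 X25.79 Y81.38 F1578
G1 X19.84 Y78.91 F1578
G1 X17.37 Y72.96 F1578
G1 X19.84 Y67.01 F1578
G1 X25.79 Y64.54 F1578
G1 X31.74 Y67.01 F1578
G1 X34.21 Y72.96 F1578
M5
G0 X0.00 Y0.00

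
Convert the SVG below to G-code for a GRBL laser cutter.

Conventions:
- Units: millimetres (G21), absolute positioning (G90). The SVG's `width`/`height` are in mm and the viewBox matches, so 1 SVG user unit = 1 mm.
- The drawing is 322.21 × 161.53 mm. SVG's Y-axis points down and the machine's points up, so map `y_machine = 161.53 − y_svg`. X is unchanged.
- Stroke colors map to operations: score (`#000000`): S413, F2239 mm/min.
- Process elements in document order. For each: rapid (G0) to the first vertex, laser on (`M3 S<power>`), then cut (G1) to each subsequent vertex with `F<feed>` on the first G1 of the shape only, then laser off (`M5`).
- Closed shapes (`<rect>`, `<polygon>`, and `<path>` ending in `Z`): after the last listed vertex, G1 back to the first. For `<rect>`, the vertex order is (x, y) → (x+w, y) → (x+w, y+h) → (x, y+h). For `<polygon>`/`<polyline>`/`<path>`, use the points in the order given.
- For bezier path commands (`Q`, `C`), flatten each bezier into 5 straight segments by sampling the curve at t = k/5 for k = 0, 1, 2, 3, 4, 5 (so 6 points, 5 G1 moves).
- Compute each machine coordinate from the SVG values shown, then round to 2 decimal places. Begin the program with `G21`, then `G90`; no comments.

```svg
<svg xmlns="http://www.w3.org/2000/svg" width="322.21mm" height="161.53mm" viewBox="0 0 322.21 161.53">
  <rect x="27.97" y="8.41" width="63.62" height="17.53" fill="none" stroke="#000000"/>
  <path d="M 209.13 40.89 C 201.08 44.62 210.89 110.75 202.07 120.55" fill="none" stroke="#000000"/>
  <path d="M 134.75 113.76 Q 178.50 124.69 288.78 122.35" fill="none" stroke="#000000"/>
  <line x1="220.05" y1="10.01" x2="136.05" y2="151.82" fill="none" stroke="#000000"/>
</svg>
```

G21
G90
G0 X27.97 Y153.12
M3 S413
G1 X91.59 Y153.12 F2239
G1 X91.59 Y135.59
G1 X27.97 Y135.59
G1 X27.97 Y153.12
M5
G0 X209.13 Y120.64
M3 S413
G1 X206.15 Y111.86 F2239
G1 X205.71 Y93.81
G1 X206.05 Y72.18
G1 X205.42 Y52.67
G1 X202.07 Y40.98
M5
G0 X134.75 Y47.77
M3 S413
G1 X154.91 Y43.93 F2239
G1 X180.39 Y41.15
G1 X211.20 Y39.43
G1 X247.33 Y38.77
G1 X288.78 Y39.18
M5
G0 X220.05 Y151.52
M3 S413
G1 X136.05 Y9.71 F2239
M5

Since the viewBox matches the mm dimensions, user units are millimetres directly. The only transform is the Y-flip y_m = 161.53 − y_svg.

Shape 1 is a rectangle drawn with `<rect>`. Its stroke #000000 means score at S413, F2239. After flipping Y the toolpath is (27.97,153.12) → (91.59,153.12) → (91.59,135.59) → (27.97,135.59) → (27.97,153.12), returning to the start.

Shape 2 is a cubic bezier drawn with `<path>`. Its stroke #000000 means score at S413, F2239. After flipping Y the toolpath is (209.13,120.64) → (206.15,111.86) → (205.71,93.81) → (206.05,72.18) → (205.42,52.67) → (202.07,40.98).

Shape 3 is a quadratic bezier drawn with `<path>`. Its stroke #000000 means score at S413, F2239. After flipping Y the toolpath is (134.75,47.77) → (154.91,43.93) → (180.39,41.15) → (211.20,39.43) → (247.33,38.77) → (288.78,39.18).

Shape 4 is a line segment drawn with `<line>`. Its stroke #000000 means score at S413, F2239. After flipping Y the toolpath is (220.05,151.52) → (136.05,9.71).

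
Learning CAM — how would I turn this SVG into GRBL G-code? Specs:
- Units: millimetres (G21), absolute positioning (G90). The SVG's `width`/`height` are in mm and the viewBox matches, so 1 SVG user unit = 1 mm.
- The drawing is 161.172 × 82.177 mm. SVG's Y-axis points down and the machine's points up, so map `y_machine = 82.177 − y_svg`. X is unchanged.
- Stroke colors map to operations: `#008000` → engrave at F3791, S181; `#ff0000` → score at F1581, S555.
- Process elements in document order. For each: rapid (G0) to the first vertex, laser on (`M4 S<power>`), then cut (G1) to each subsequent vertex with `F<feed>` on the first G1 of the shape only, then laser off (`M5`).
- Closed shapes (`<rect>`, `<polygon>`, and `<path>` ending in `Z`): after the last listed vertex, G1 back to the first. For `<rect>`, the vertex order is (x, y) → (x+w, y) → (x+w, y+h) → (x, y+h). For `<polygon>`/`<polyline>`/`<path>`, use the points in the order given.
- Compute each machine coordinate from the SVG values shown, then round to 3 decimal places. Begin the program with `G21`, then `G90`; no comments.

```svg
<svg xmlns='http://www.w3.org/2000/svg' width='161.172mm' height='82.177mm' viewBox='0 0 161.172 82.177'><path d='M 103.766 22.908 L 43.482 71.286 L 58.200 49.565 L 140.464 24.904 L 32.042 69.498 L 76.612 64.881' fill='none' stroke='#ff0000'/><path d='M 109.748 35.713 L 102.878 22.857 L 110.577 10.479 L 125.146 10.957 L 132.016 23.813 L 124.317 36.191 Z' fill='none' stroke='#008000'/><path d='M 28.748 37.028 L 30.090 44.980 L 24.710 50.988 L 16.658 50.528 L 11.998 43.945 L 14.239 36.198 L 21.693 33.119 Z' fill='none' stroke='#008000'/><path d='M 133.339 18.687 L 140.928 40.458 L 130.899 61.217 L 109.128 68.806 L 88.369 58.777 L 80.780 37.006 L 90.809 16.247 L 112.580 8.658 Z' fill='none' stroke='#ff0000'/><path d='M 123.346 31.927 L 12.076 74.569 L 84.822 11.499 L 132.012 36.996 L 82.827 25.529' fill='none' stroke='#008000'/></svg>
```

G21
G90
G0 X103.766 Y59.269
M4 S555
G1 X43.482 Y10.891 F1581
G1 X58.200 Y32.612
G1 X140.464 Y57.273
G1 X32.042 Y12.679
G1 X76.612 Y17.296
M5
G0 X109.748 Y46.464
M4 S181
G1 X102.878 Y59.320 F3791
G1 X110.577 Y71.698
G1 X125.146 Y71.220
G1 X132.016 Y58.364
G1 X124.317 Y45.986
G1 X109.748 Y46.464
M5
G0 X28.748 Y45.149
M4 S181
G1 X30.090 Y37.197 F3791
G1 X24.710 Y31.189
G1 X16.658 Y31.649
G1 X11.998 Y38.232
G1 X14.239 Y45.979
G1 X21.693 Y49.058
G1 X28.748 Y45.149
M5
G0 X133.339 Y63.490
M4 S555
G1 X140.928 Y41.719 F1581
G1 X130.899 Y20.960
G1 X109.128 Y13.371
G1 X88.369 Y23.400
G1 X80.780 Y45.171
G1 X90.809 Y65.930
G1 X112.580 Y73.519
G1 X133.339 Y63.490
M5
G0 X123.346 Y50.250
M4 S181
G1 X12.076 Y7.608 F3791
G1 X84.822 Y70.678
G1 X132.012 Y45.181
G1 X82.827 Y56.648
M5

viewBox `0 0 161.172 82.177` with mm width/height → 1 unit = 1 mm. Flip: y_m = 82.177 − y_svg.

**Shape 1** — `<path>` open polyline, stroke `#ff0000` → score (S555, F1581). Machine vertices: (103.766,59.269) → (43.482,10.891) → (58.200,32.612) → (140.464,57.273) → (32.042,12.679) → (76.612,17.296). Open path.

**Shape 2** — `<path>` regular polygon, stroke `#008000` → engrave (S181, F3791). Machine vertices: (109.748,46.464) → (102.878,59.320) → (110.577,71.698) → (125.146,71.220) → (132.016,58.364) → (124.317,45.986) → (109.748,46.464). Closed: final G1 returns to the first vertex.

**Shape 3** — `<path>` regular polygon, stroke `#008000` → engrave (S181, F3791). Machine vertices: (28.748,45.149) → (30.090,37.197) → (24.710,31.189) → (16.658,31.649) → (11.998,38.232) → (14.239,45.979) → (21.693,49.058) → (28.748,45.149). Closed: final G1 returns to the first vertex.

**Shape 4** — `<path>` regular polygon, stroke `#ff0000` → score (S555, F1581). Machine vertices: (133.339,63.490) → (140.928,41.719) → (130.899,20.960) → (109.128,13.371) → (88.369,23.400) → (80.780,45.171) → (90.809,65.930) → (112.580,73.519) → (133.339,63.490). Closed: final G1 returns to the first vertex.

**Shape 5** — `<path>` open polyline, stroke `#008000` → engrave (S181, F3791). Machine vertices: (123.346,50.250) → (12.076,7.608) → (84.822,70.678) → (132.012,45.181) → (82.827,56.648). Open path.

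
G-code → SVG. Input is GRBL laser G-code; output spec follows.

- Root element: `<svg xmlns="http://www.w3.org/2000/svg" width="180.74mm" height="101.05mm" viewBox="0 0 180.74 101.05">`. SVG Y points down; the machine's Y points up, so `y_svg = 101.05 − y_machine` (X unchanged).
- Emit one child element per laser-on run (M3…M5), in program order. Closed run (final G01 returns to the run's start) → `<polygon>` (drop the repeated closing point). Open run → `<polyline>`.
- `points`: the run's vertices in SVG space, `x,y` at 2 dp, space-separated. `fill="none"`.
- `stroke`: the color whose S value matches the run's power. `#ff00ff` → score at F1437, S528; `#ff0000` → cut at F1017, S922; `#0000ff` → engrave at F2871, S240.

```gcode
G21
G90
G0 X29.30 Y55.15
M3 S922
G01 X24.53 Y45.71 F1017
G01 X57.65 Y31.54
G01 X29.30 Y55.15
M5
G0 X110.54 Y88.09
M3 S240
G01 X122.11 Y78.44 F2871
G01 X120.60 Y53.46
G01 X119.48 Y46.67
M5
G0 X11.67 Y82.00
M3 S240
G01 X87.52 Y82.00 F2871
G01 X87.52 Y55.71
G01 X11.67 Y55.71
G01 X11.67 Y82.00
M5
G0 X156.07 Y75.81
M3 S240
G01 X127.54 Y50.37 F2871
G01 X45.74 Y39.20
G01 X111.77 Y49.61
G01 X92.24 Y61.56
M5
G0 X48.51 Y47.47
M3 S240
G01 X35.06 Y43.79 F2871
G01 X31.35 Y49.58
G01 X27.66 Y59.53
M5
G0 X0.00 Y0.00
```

Machine Y-up, SVG Y-down with viewBox height 101.05, so y_svg = 101.05 − y_machine; X carries over.

Run 1: S922 ⇒ cut layer `#ff0000`. The run returns to its start, so emit a `<polygon>` with points (Y-flipped): 29.30,45.90 24.53,55.34 57.65,69.51.

Run 2: the run's S240 means `#0000ff` (engrave). The run is open, so emit a `<polyline>` with points (Y-flipped): 110.54,12.96 122.11,22.61 120.60,47.59 119.48,54.38.

Run 3: power S240 maps to stroke `#0000ff` (engrave). The run returns to its start, so emit a `<polygon>` with points (Y-flipped): 11.67,19.05 87.52,19.05 87.52,45.34 11.67,45.34.

Run 4: power S240 maps to stroke `#0000ff` (engrave). The run is open, so emit a `<polyline>` with points (Y-flipped): 156.07,25.24 127.54,50.68 45.74,61.85 111.77,51.44 92.24,39.49.

Run 5: S240 ⇒ engrave layer `#0000ff`. The run is open, so emit a `<polyline>` with points (Y-flipped): 48.51,53.58 35.06,57.26 31.35,51.47 27.66,41.52.

<svg xmlns="http://www.w3.org/2000/svg" width="180.74mm" height="101.05mm" viewBox="0 0 180.74 101.05">
  <polygon points="29.30,45.90 24.53,55.34 57.65,69.51" fill="none" stroke="#ff0000"/>
  <polyline points="110.54,12.96 122.11,22.61 120.60,47.59 119.48,54.38" fill="none" stroke="#0000ff"/>
  <polygon points="11.67,19.05 87.52,19.05 87.52,45.34 11.67,45.34" fill="none" stroke="#0000ff"/>
  <polyline points="156.07,25.24 127.54,50.68 45.74,61.85 111.77,51.44 92.24,39.49" fill="none" stroke="#0000ff"/>
  <polyline points="48.51,53.58 35.06,57.26 31.35,51.47 27.66,41.52" fill="none" stroke="#0000ff"/>
</svg>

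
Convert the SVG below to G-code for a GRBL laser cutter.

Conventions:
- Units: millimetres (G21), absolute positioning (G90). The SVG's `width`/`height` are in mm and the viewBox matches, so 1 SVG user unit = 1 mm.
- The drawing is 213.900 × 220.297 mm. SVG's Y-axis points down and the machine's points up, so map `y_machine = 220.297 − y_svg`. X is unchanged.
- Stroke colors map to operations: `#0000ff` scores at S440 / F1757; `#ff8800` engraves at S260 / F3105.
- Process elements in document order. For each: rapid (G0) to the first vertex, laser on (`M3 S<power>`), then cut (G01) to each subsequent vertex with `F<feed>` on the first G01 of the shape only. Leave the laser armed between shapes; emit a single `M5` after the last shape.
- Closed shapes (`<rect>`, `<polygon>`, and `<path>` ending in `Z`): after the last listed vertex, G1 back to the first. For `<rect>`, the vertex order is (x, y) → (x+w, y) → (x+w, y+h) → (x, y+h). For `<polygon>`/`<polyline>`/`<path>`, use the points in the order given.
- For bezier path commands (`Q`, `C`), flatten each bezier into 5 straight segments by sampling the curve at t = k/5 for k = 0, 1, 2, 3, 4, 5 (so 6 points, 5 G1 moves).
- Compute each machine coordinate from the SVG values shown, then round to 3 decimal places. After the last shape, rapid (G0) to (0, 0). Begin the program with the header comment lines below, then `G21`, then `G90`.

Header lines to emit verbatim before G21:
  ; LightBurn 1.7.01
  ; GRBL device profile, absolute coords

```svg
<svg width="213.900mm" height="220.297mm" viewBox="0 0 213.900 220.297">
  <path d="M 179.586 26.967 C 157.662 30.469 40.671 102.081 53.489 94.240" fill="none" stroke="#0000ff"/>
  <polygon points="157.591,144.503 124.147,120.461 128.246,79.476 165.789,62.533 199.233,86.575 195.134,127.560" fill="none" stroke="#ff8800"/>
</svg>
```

; LightBurn 1.7.01
; GRBL device profile, absolute coords
G21
G90
G0 X179.586 Y193.330
M3 S440
G01 X156.823 Y184.236 F1757
G01 X122.037 Y165.879
G01 X86.024 Y145.341
G01 X59.576 Y129.706
G01 X53.489 Y126.057
G0 X157.591 Y75.794
M3 S260
G01 X124.147 Y99.836 F3105
G01 X128.246 Y140.821
G01 X165.789 Y157.764
G01 X199.233 Y133.722
G01 X195.134 Y92.737
G01 X157.591 Y75.794
M5
G0 X0.000 Y0.000

Since the viewBox matches the mm dimensions, user units are millimetres directly. The only transform is the Y-flip y_m = 220.297 − y_svg.

Shape 1 is a cubic bezier drawn with `<path>`. Its stroke #0000ff means score at S440, F1757. After flipping Y the toolpath is (179.586,193.330) → (156.823,184.236) → (122.037,165.879) → (86.024,145.341) → (59.576,129.706) → (53.489,126.057).

Shape 2 is a regular polygon drawn with `<polygon>`. Its stroke #ff8800 means engrave at S260, F3105. After flipping Y the toolpath is (157.591,75.794) → (124.147,99.836) → (128.246,140.821) → (165.789,157.764) → (199.233,133.722) → (195.134,92.737) → (157.591,75.794), returning to the start.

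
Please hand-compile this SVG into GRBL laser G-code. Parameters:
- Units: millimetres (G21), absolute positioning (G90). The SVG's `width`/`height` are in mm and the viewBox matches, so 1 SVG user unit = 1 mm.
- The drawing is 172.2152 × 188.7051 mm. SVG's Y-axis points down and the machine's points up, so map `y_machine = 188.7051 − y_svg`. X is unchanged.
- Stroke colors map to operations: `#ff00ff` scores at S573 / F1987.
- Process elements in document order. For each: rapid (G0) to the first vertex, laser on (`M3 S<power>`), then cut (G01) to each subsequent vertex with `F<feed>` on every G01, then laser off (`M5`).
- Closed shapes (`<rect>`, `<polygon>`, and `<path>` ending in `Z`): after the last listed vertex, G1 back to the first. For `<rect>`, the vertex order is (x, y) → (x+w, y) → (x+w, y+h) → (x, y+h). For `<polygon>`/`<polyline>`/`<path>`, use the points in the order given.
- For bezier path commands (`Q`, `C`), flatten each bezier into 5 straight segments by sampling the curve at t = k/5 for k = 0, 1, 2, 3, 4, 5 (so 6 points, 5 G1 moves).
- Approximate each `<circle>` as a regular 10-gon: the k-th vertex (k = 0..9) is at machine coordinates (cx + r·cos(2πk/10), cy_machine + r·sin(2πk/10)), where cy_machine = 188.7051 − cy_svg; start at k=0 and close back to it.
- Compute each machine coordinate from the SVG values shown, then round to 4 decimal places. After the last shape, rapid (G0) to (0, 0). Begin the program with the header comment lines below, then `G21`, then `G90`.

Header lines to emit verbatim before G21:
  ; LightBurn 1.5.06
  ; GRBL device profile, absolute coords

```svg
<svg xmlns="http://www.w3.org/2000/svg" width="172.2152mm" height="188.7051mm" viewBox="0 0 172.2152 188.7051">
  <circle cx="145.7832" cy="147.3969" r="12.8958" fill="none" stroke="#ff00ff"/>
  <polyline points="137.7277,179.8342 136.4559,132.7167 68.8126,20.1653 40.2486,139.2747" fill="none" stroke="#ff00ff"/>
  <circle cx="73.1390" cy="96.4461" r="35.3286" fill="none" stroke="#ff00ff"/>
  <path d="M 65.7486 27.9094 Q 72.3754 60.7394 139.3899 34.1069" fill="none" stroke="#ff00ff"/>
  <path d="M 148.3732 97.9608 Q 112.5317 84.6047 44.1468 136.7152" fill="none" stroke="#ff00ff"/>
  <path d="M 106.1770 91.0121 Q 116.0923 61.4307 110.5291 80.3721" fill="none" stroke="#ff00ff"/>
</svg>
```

viewBox `0 0 172.2152 188.7051` with mm width/height → 1 unit = 1 mm. Flip: y_m = 188.7051 − y_svg.

**Shape 1** — `<circle>` circle, stroke `#ff00ff` → score (S573, F1987). Machine vertices: (158.6790,41.3082) → (156.2161,48.8882) → (149.7682,53.5728) → (141.7982,53.5728) → (135.3503,48.8882) → (132.8874,41.3082) → (135.3503,33.7282) → (141.7982,29.0436) → (149.7682,29.0436) → (156.2161,33.7282) → (158.6790,41.3082). Closed: final G1 returns to the first vertex.

**Shape 2** — `<polyline>` open polyline, stroke `#ff00ff` → score (S573, F1987). Machine vertices: (137.7277,8.8709) → (136.4559,55.9884) → (68.8126,168.5398) → (40.2486,49.4304). Open path.

**Shape 3** — `<circle>` circle, stroke `#ff00ff` → score (S573, F1987). Machine vertices: (108.4676,92.2590) → (101.7204,113.0246) → (84.0561,125.8585) → (62.2219,125.8585) → (44.5576,113.0246) → (37.8104,92.2590) → (44.5576,71.4934) → (62.2219,58.6595) → (84.0561,58.6595) → (101.7204,71.4934) → (108.4676,92.2590). Closed: final G1 returns to the first vertex.

**Shape 4** — `<path>` quadratic bezier, stroke `#ff00ff` → score (S573, F1987). Control points (SVG): P0=(65.7486,27.9094), P1=(72.3754,60.7394), P2=(139.3899,34.1069); sampled at t=k/5. Machine vertices: (65.7486,160.7957) → (70.8148,150.0422) → (80.7121,144.0457) → (95.4403,142.8062) → (114.9996,146.3237) → (139.3899,154.5982). Open path.

**Shape 5** — `<path>` quadratic bezier, stroke `#ff00ff` → score (S573, F1987). Control points (SVG): P0=(148.3732,97.9608), P1=(112.5317,84.6047), P2=(44.1468,136.7152); sampled at t=k/5. Machine vertices: (148.3732,90.7443) → (132.7349,93.4681) → (114.4931,90.9545) → (93.6478,83.2036) → (70.1990,70.2154) → (44.1468,51.9899). Open path.

**Shape 6** — `<path>` quadratic bezier, stroke `#ff00ff` → score (S573, F1987). Control points (SVG): P0=(106.1770,91.0121), P1=(116.0923,61.4307), P2=(110.5291,80.3721); sampled at t=k/5. Machine vertices: (106.1770,97.6930) → (109.5240,107.5846) → (111.6327,113.5945) → (112.5031,115.7225) → (112.1352,113.9686) → (110.5291,108.3330). Open path.

; LightBurn 1.5.06
; GRBL device profile, absolute coords
G21
G90
G0 X158.6790 Y41.3082
M3 S573
G01 X156.2161 Y48.8882 F1987
G01 X149.7682 Y53.5728 F1987
G01 X141.7982 Y53.5728 F1987
G01 X135.3503 Y48.8882 F1987
G01 X132.8874 Y41.3082 F1987
G01 X135.3503 Y33.7282 F1987
G01 X141.7982 Y29.0436 F1987
G01 X149.7682 Y29.0436 F1987
G01 X156.2161 Y33.7282 F1987
G01 X158.6790 Y41.3082 F1987
M5
G0 X137.7277 Y8.8709
M3 S573
G01 X136.4559 Y55.9884 F1987
G01 X68.8126 Y168.5398 F1987
G01 X40.2486 Y49.4304 F1987
M5
G0 X108.4676 Y92.2590
M3 S573
G01 X101.7204 Y113.0246 F1987
G01 X84.0561 Y125.8585 F1987
G01 X62.2219 Y125.8585 F1987
G01 X44.5576 Y113.0246 F1987
G01 X37.8104 Y92.2590 F1987
G01 X44.5576 Y71.4934 F1987
G01 X62.2219 Y58.6595 F1987
G01 X84.0561 Y58.6595 F1987
G01 X101.7204 Y71.4934 F1987
G01 X108.4676 Y92.2590 F1987
M5
G0 X65.7486 Y160.7957
M3 S573
G01 X70.8148 Y150.0422 F1987
G01 X80.7121 Y144.0457 F1987
G01 X95.4403 Y142.8062 F1987
G01 X114.9996 Y146.3237 F1987
G01 X139.3899 Y154.5982 F1987
M5
G0 X148.3732 Y90.7443
M3 S573
G01 X132.7349 Y93.4681 F1987
G01 X114.4931 Y90.9545 F1987
G01 X93.6478 Y83.2036 F1987
G01 X70.1990 Y70.2154 F1987
G01 X44.1468 Y51.9899 F1987
M5
G0 X106.1770 Y97.6930
M3 S573
G01 X109.5240 Y107.5846 F1987
G01 X111.6327 Y113.5945 F1987
G01 X112.5031 Y115.7225 F1987
G01 X112.1352 Y113.9686 F1987
G01 X110.5291 Y108.3330 F1987
M5
G0 X0.0000 Y0.0000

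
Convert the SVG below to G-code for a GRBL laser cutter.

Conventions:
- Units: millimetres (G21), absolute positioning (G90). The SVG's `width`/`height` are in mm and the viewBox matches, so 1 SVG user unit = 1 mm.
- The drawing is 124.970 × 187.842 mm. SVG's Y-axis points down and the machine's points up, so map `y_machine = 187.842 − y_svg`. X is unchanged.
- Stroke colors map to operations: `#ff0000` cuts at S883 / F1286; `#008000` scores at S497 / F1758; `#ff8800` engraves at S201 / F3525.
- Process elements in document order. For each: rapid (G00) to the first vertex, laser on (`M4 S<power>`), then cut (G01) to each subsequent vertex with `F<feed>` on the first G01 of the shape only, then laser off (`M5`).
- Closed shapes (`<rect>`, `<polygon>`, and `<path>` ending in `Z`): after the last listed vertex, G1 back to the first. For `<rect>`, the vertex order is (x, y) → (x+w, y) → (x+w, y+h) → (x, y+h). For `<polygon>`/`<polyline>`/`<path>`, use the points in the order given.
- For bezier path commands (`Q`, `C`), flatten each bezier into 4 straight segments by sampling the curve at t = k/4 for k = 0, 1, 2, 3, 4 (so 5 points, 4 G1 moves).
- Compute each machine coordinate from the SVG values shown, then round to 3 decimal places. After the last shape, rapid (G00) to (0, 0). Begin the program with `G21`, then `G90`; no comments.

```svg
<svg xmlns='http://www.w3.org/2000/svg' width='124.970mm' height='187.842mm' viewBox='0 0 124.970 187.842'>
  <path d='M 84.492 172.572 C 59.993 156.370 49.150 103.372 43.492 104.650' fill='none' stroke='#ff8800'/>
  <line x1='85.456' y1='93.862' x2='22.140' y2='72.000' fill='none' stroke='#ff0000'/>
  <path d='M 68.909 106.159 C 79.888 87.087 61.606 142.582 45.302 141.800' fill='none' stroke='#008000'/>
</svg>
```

Since the viewBox matches the mm dimensions, user units are millimetres directly. The only transform is the Y-flip y_m = 187.842 − y_svg.

Shape 1 is a cubic bezier drawn with `<path>`. Its stroke #ff8800 means engrave at S201, F3525. After flipping Y the toolpath is (84.492,15.270) → (68.546,32.898) → (56.927,55.786) → (48.840,75.397) → (43.492,83.192).

Shape 2 is a line segment drawn with `<line>`. Its stroke #ff0000 means cut at S883, F1286. After flipping Y the toolpath is (85.456,93.980) → (22.140,115.842).

Shape 3 is a cubic bezier drawn with `<path>`. Its stroke #008000 means score at S497, F1758. After flipping Y the toolpath is (68.909,81.683) → (72.145,84.050) → (67.337,70.721) → (57.413,53.963) → (45.302,46.042).

G21
G90
G00 X84.492 Y15.270
M4 S201
G01 X68.546 Y32.898 F3525
G01 X56.927 Y55.786
G01 X48.840 Y75.397
G01 X43.492 Y83.192
M5
G00 X85.456 Y93.980
M4 S883
G01 X22.140 Y115.842 F1286
M5
G00 X68.909 Y81.683
M4 S497
G01 X72.145 Y84.050 F1758
G01 X67.337 Y70.721
G01 X57.413 Y53.963
G01 X45.302 Y46.042
M5
G00 X0.000 Y0.000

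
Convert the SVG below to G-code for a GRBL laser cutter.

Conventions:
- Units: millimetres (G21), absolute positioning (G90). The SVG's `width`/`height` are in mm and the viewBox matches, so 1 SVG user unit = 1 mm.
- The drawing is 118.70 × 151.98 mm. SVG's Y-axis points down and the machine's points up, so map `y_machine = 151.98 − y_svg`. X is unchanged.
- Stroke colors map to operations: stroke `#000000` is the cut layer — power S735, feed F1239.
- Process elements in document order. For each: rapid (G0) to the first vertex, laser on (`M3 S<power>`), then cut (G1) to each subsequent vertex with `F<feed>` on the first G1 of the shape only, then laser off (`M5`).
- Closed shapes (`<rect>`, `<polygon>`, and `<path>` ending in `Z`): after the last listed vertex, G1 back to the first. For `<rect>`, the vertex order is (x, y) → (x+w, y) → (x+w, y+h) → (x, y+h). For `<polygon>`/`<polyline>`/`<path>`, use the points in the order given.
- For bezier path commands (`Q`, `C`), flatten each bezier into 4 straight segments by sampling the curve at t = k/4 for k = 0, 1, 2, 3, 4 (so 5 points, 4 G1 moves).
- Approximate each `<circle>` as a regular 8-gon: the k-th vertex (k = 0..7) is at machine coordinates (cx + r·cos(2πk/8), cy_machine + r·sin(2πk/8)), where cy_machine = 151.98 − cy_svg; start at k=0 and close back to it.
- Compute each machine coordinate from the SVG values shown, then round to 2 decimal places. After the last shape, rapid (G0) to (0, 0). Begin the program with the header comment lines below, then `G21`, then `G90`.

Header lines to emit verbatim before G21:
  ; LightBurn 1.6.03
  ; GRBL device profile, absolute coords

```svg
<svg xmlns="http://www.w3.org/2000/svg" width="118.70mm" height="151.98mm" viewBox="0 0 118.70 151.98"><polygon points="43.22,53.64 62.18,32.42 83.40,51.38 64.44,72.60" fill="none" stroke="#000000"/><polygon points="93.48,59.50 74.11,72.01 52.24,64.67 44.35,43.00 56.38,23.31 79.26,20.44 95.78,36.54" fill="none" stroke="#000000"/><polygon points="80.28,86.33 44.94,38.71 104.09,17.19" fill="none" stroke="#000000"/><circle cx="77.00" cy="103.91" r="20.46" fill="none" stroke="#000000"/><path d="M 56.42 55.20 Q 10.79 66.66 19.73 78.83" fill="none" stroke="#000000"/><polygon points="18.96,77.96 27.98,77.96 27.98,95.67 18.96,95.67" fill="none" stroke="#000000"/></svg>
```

viewBox `0 0 118.70 151.98` with mm width/height → 1 unit = 1 mm. Flip: y_m = 151.98 − y_svg.

**Shape 1** — `<polygon>` regular polygon, stroke `#000000` → cut (S735, F1239). Machine vertices: (43.22,98.34) → (62.18,119.56) → (83.40,100.60) → (64.44,79.38) → (43.22,98.34). Closed: final G1 returns to the first vertex.

**Shape 2** — `<polygon>` regular polygon, stroke `#000000` → cut (S735, F1239). Machine vertices: (93.48,92.48) → (74.11,79.97) → (52.24,87.31) → (44.35,108.98) → (56.38,128.67) → (79.26,131.54) → (95.78,115.44) → (93.48,92.48). Closed: final G1 returns to the first vertex.

**Shape 3** — `<polygon>` closed polygon, stroke `#000000` → cut (S735, F1239). Machine vertices: (80.28,65.65) → (44.94,113.27) → (104.09,134.79) → (80.28,65.65). Closed: final G1 returns to the first vertex.

**Shape 4** — `<circle>` circle, stroke `#000000` → cut (S735, F1239). Machine vertices: (97.46,48.07) → (91.47,62.54) → (77.00,68.53) → (62.53,62.54) → (56.54,48.07) → (62.53,33.60) → (77.00,27.61) → (91.47,33.60) → (97.46,48.07). Closed: final G1 returns to the first vertex.

**Shape 5** — `<path>` quadratic bezier, stroke `#000000` → cut (S735, F1239). Control points (SVG): P0=(56.42,55.20), P1=(10.79,66.66), P2=(19.73,78.83); sampled at t=k/4. Machine vertices: (56.42,96.78) → (37.02,91.01) → (24.43,85.14) → (18.67,79.19) → (19.73,73.15). Open path.

**Shape 6** — `<polygon>` rectangle, stroke `#000000` → cut (S735, F1239). Machine vertices: (18.96,74.02) → (27.98,74.02) → (27.98,56.31) → (18.96,56.31) → (18.96,74.02). Closed: final G1 returns to the first vertex.

; LightBurn 1.6.03
; GRBL device profile, absolute coords
G21
G90
G0 X43.22 Y98.34
M3 S735
G1 X62.18 Y119.56 F1239
G1 X83.40 Y100.60
G1 X64.44 Y79.38
G1 X43.22 Y98.34
M5
G0 X93.48 Y92.48
M3 S735
G1 X74.11 Y79.97 F1239
G1 X52.24 Y87.31
G1 X44.35 Y108.98
G1 X56.38 Y128.67
G1 X79.26 Y131.54
G1 X95.78 Y115.44
G1 X93.48 Y92.48
M5
G0 X80.28 Y65.65
M3 S735
G1 X44.94 Y113.27 F1239
G1 X104.09 Y134.79
G1 X80.28 Y65.65
M5
G0 X97.46 Y48.07
M3 S735
G1 X91.47 Y62.54 F1239
G1 X77.00 Y68.53
G1 X62.53 Y62.54
G1 X56.54 Y48.07
G1 X62.53 Y33.60
G1 X77.00 Y27.61
G1 X91.47 Y33.60
G1 X97.46 Y48.07
M5
G0 X56.42 Y96.78
M3 S735
G1 X37.02 Y91.01 F1239
G1 X24.43 Y85.14
G1 X18.67 Y79.19
G1 X19.73 Y73.15
M5
G0 X18.96 Y74.02
M3 S735
G1 X27.98 Y74.02 F1239
G1 X27.98 Y56.31
G1 X18.96 Y56.31
G1 X18.96 Y74.02
M5
G0 X0.00 Y0.00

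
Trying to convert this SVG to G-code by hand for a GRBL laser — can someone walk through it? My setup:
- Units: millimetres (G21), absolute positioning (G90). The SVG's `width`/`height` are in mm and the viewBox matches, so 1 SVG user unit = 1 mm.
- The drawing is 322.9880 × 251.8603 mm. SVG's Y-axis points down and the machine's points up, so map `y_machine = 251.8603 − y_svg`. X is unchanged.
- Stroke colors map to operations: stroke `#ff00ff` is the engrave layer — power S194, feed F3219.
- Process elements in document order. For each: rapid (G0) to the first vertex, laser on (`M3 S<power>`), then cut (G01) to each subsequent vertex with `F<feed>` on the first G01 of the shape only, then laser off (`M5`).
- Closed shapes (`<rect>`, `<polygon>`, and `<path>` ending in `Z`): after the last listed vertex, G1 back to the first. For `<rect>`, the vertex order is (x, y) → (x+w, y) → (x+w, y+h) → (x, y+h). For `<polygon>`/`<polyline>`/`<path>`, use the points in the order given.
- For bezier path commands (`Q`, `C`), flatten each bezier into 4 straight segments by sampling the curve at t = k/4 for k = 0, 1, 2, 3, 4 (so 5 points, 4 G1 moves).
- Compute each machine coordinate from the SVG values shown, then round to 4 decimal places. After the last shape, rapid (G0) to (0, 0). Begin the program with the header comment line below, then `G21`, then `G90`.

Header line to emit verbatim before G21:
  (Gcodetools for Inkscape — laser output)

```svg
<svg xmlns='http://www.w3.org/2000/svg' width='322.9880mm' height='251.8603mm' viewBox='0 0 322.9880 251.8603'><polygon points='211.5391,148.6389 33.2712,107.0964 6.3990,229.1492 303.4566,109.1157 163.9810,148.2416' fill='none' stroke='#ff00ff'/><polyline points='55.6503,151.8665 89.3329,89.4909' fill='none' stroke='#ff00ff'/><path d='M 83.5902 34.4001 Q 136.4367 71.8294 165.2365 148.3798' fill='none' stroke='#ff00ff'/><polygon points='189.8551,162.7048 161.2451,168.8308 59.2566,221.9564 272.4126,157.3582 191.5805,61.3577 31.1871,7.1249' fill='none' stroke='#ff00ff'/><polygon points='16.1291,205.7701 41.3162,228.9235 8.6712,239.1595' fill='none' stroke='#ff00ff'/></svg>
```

(Gcodetools for Inkscape — laser output)
G21
G90
G0 X211.5391 Y103.2214
M3 S194
G01 X33.2712 Y144.7639 F3219
G01 X6.3990 Y22.7111
G01 X303.4566 Y142.7446
G01 X163.9810 Y103.6187
G01 X211.5391 Y103.2214
M5
G0 X55.6503 Y99.9938
M3 S194
G01 X89.3329 Y162.3694 F3219
M5
G0 X83.5902 Y217.4602
M3 S194
G01 X108.5105 Y196.3005 F3219
G01 X130.4250 Y170.2506
G01 X149.3337 Y139.3106
G01 X165.2365 Y103.4805
M5
G0 X189.8551 Y89.1555
M3 S194
G01 X161.2451 Y83.0295 F3219
G01 X59.2566 Y29.9039
G01 X272.4126 Y94.5021
G01 X191.5805 Y190.5026
G01 X31.1871 Y244.7354
G01 X189.8551 Y89.1555
M5
G0 X16.1291 Y46.0902
M3 S194
G01 X41.3162 Y22.9368 F3219
G01 X8.6712 Y12.7008
G01 X16.1291 Y46.0902
M5
G0 X0.0000 Y0.0000

viewBox `0 0 322.9880 251.8603` with mm width/height → 1 unit = 1 mm. Flip: y_m = 251.8603 − y_svg.

**Shape 1** — `<polygon>` closed polygon, stroke `#ff00ff` → engrave (S194, F3219). Machine vertices: (211.5391,103.2214) → (33.2712,144.7639) → (6.3990,22.7111) → (303.4566,142.7446) → (163.9810,103.6187) → (211.5391,103.2214). Closed: final G1 returns to the first vertex.

**Shape 2** — `<polyline>` line segment, stroke `#ff00ff` → engrave (S194, F3219). Machine vertices: (55.6503,99.9938) → (89.3329,162.3694). Open path.

**Shape 3** — `<path>` quadratic bezier, stroke `#ff00ff` → engrave (S194, F3219). Control points (SVG): P0=(83.5902,34.4001), P1=(136.4367,71.8294), P2=(165.2365,148.3798); sampled at t=k/4. Machine vertices: (83.5902,217.4602) → (108.5105,196.3005) → (130.4250,170.2506) → (149.3337,139.3106) → (165.2365,103.4805). Open path.

**Shape 4** — `<polygon>` closed polygon, stroke `#ff00ff` → engrave (S194, F3219). Machine vertices: (189.8551,89.1555) → (161.2451,83.0295) → (59.2566,29.9039) → (272.4126,94.5021) → (191.5805,190.5026) → (31.1871,244.7354) → (189.8551,89.1555). Closed: final G1 returns to the first vertex.

**Shape 5** — `<polygon>` regular polygon, stroke `#ff00ff` → engrave (S194, F3219). Machine vertices: (16.1291,46.0902) → (41.3162,22.9368) → (8.6712,12.7008) → (16.1291,46.0902). Closed: final G1 returns to the first vertex.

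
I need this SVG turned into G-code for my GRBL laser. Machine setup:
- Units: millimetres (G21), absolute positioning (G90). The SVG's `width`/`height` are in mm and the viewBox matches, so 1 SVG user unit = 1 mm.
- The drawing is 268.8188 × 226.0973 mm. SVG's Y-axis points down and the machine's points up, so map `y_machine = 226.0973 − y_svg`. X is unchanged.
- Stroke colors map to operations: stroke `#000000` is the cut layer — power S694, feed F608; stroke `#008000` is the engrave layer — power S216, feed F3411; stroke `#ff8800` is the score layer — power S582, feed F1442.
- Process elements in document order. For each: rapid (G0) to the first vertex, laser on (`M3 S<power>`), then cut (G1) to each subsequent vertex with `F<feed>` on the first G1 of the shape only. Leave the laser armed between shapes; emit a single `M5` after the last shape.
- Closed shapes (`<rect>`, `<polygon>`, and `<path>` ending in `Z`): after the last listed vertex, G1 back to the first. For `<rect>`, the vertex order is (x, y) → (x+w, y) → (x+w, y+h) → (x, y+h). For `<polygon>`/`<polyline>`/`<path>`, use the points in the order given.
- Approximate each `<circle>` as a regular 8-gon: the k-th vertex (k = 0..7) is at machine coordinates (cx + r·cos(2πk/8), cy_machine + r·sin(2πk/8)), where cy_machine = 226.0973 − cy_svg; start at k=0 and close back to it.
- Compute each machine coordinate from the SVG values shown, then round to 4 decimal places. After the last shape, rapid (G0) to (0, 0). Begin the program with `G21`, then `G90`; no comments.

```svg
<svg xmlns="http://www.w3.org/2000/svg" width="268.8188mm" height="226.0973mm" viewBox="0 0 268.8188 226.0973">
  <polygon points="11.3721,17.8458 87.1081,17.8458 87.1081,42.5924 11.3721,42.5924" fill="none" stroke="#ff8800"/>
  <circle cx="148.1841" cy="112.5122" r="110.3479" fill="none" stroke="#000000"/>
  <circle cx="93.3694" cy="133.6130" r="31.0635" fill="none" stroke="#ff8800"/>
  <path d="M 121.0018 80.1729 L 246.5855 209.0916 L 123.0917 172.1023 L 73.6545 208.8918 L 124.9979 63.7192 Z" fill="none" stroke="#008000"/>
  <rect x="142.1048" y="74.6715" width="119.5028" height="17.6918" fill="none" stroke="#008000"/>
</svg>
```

G21
G90
G0 X11.3721 Y208.2515
M3 S582
G1 X87.1081 Y208.2515 F1442
G1 X87.1081 Y183.5049
G1 X11.3721 Y183.5049
G1 X11.3721 Y208.2515
G0 X258.5320 Y113.5851
M3 S694
G1 X226.2118 Y191.6128 F608
G1 X148.1841 Y223.9330
G1 X70.1564 Y191.6128
G1 X37.8362 Y113.5851
G1 X70.1564 Y35.5574
G1 X148.1841 Y3.2372
G1 X226.2118 Y35.5574
G1 X258.5320 Y113.5851
G0 X124.4329 Y92.4843
M3 S582
G1 X115.3346 Y114.4495 F1442
G1 X93.3694 Y123.5478
G1 X71.4042 Y114.4495
G1 X62.3059 Y92.4843
G1 X71.4042 Y70.5191
G1 X93.3694 Y61.4208
G1 X115.3346 Y70.5191
G1 X124.4329 Y92.4843
G0 X121.0018 Y145.9244
M3 S216
G1 X246.5855 Y17.0057 F3411
G1 X123.0917 Y53.9950
G1 X73.6545 Y17.2055
G1 X124.9979 Y162.3781
G1 X121.0018 Y145.9244
G0 X142.1048 Y151.4258
M3 S216
G1 X261.6076 Y151.4258 F3411
G1 X261.6076 Y133.7340
G1 X142.1048 Y133.7340
G1 X142.1048 Y151.4258
M5
G0 X0.0000 Y0.0000

1 u = 1 mm; y_m = 226.0973 − y.

[1] `<polygon>` rectangle, #ff8800→score S582 F1442: (11.3721,208.2515) → (87.1081,208.2515) → (87.1081,183.5049) → (11.3721,183.5049) → (11.3721,208.2515) (closed)

[2] `<circle>` circle, #000000→cut S694 F608: (258.5320,113.5851) → (226.2118,191.6128) → (148.1841,223.9330) → (70.1564,191.6128) → (37.8362,113.5851) → (70.1564,35.5574) → (148.1841,3.2372) → (226.2118,35.5574) → (258.5320,113.5851) (closed)

[3] `<circle>` circle, #ff8800→score S582 F1442: (124.4329,92.4843) → (115.3346,114.4495) → (93.3694,123.5478) → (71.4042,114.4495) → (62.3059,92.4843) → (71.4042,70.5191) → (93.3694,61.4208) → (115.3346,70.5191) → (124.4329,92.4843) (closed)

[4] `<path>` closed polygon, #008000→engrave S216 F3411: (121.0018,145.9244) → (246.5855,17.0057) → (123.0917,53.9950) → (73.6545,17.2055) → (124.9979,162.3781) → (121.0018,145.9244) (closed)

[5] `<rect>` rectangle, #008000→engrave S216 F3411: (142.1048,151.4258) → (261.6076,151.4258) → (261.6076,133.7340) → (142.1048,133.7340) → (142.1048,151.4258) (closed)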